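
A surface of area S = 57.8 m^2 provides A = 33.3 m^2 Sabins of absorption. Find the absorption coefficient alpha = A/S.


Absorption coefficient = absorbed power / incident power
alpha = A / S = 33.3 / 57.8 = 0.57612


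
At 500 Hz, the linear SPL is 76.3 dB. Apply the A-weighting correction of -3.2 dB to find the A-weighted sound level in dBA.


A-weighting table: 500 Hz -> -3.2 dB correction
SPL_A = SPL + correction = 76.3 + (-3.2) = 73.1 dBA


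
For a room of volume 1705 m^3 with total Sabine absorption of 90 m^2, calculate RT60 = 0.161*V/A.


RT60 = 0.161 * 1705 / 90 = 3.0501 s


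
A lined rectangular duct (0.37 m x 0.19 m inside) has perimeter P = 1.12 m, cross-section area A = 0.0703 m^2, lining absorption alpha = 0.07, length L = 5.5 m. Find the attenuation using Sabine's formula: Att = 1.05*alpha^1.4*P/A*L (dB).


alpha^1.4 = 0.07^1.4 = 0.0241622
Attenuation rate = 1.05 * alpha^1.4 * P / A
= 1.05 * 0.0241622 * 1.12 / 0.0703 = 0.404193 dB/m
Total Att = 0.404193 * 5.5 = 2.2231 dB


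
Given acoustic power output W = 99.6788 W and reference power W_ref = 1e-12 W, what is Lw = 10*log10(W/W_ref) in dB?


W / W_ref = 99.6788 / 1e-12 = 9.96788e+13
Lw = 10 * log10(9.96788e+13) = 139.99 dB


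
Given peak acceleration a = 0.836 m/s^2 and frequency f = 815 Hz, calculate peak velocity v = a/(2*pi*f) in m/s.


omega = 2*pi*f = 2*pi*815 = 5120.8 rad/s
v = a / omega = 0.836 / 5120.8 = 0.00016326 m/s


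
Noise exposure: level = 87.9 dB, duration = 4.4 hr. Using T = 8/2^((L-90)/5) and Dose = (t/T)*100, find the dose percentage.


T_allowed = 8 / 2^((87.9 - 90)/5) = 10.7034 hr
Dose = 4.4 / 10.7034 * 100 = 41.108 %


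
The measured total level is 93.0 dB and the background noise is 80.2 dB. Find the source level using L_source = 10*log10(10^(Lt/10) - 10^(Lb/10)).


10^(93.0/10) = 1.99526e+09
10^(80.2/10) = 1.04713e+08
Difference = 1.99526e+09 - 1.04713e+08 = 1.89055e+09
L_source = 10*log10(1.89055e+09) = 92.766 dB


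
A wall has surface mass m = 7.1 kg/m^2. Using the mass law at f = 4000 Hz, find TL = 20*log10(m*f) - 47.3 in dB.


m * f = 7.1 * 4000 = 28400
20*log10(28400) = 89.0664 dB
TL = 89.0664 - 47.3 = 41.766 dB


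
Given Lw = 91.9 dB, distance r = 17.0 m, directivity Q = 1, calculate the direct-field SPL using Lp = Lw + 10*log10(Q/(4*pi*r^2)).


4*pi*r^2 = 4*pi*17.0^2 = 3631.68 m^2
Q / (4*pi*r^2) = 1 / 3631.68 = 0.000275355
Lp = 91.9 + 10*log10(0.000275355) = 56.299 dB


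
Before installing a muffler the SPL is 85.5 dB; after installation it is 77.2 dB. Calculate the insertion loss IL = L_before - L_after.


Insertion loss = SPL without muffler - SPL with muffler
IL = 85.5 - 77.2 = 8.3 dB


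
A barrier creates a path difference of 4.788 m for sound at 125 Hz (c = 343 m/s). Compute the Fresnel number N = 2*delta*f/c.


N = 2*delta*f/c = 2*delta/lambda, where lambda = c/f
lambda = 343 / 125 = 2.744 m
N = 2 * 4.788 / 2.744 = 3.4898


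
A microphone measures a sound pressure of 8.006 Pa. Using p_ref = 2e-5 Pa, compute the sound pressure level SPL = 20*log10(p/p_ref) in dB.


p / p_ref = 8.006 / 2e-5 = 400300
SPL = 20 * log10(400300) = 112.05 dB


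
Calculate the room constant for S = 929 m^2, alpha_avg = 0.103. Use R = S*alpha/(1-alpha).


R = 929 * 0.103 / (1 - 0.103) = 106.67 m^2


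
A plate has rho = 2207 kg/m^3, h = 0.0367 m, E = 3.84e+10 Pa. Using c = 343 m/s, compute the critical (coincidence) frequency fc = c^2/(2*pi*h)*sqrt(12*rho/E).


12*rho/E = 12*2207/3.84e+10 = 6.89688e-07
sqrt(12*rho/E) = sqrt(6.89688e-07) = 0.000830475
c^2/(2*pi*h) = 343^2/(2*pi*0.0367) = 510202
fc = 510202 * 0.000830475 = 423.71 Hz


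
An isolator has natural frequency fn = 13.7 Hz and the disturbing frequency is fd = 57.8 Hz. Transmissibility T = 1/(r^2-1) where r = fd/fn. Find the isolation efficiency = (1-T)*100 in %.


r = 57.8 / 13.7 = 4.21898
r^2 - 1 = 4.21898^2 - 1 = 16.7998
T = 1/16.7998 = 0.0595245
Efficiency = (1 - 0.0595245)*100 = 94.048 %


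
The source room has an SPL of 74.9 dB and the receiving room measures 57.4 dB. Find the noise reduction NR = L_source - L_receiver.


NR = L_source - L_receiver (difference between source and receiving room levels)
NR = 74.9 - 57.4 = 17.5 dB


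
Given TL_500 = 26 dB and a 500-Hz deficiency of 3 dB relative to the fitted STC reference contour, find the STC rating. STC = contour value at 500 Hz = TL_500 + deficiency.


By ASTM E413, STC = value of the fitted reference contour at 500 Hz.
Contour value at 500 Hz = TL_500 + deficiency = 26 + 3 = 29
STC = 29


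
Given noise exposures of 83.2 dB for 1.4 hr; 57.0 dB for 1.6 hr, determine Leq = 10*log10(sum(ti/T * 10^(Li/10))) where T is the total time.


T_total = 1.4 + 1.6 = 3.0 hr
(1.4/3.0) * 10^(83.2/10) = 9.75005e+07
(1.6/3.0) * 10^(57.0/10) = 267300
Sum = 9.75005e+07 + 267300 = 9.77678e+07
Leq = 10*log10(9.77678e+07) = 79.902 dB


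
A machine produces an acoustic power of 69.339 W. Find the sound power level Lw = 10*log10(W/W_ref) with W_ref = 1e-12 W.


W / W_ref = 69.339 / 1e-12 = 6.9339e+13
Lw = 10 * log10(6.9339e+13) = 138.41 dB


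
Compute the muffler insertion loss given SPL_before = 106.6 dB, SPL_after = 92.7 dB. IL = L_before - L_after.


Insertion loss = SPL without muffler - SPL with muffler
IL = 106.6 - 92.7 = 13.9 dB


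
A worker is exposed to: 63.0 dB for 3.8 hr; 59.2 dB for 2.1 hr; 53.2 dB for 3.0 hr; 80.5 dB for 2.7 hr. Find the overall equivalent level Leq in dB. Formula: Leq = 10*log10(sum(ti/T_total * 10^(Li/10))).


T_total = 3.8 + 2.1 + 3.0 + 2.7 = 11.6 hr
(3.8/11.6) * 10^(63.0/10) = 653620
(2.1/11.6) * 10^(59.2/10) = 150578
(3.0/11.6) * 10^(53.2/10) = 54033.5
(2.7/11.6) * 10^(80.5/10) = 2.61159e+07
Sum = 653620 + 150578 + 54033.5 + 2.61159e+07 = 2.69741e+07
Leq = 10*log10(2.69741e+07) = 74.309 dB


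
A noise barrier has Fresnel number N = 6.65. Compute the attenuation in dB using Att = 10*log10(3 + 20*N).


3 + 20*N = 3 + 20*6.65 = 136
Att = 10*log10(136) = 21.335 dB


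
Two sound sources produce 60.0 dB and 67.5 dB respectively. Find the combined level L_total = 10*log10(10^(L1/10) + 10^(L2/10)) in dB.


10^(60.0/10) = 1e+06
10^(67.5/10) = 5.62341e+06
Sum = 1e+06 + 5.62341e+06 = 6.62341e+06
L_total = 10*log10(6.62341e+06) = 68.211 dB


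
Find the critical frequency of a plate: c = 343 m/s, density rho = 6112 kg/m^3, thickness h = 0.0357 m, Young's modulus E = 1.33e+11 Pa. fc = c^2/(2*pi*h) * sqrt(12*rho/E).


12*rho/E = 12*6112/1.33e+11 = 5.51459e-07
sqrt(12*rho/E) = sqrt(5.51459e-07) = 0.000742603
c^2/(2*pi*h) = 343^2/(2*pi*0.0357) = 524494
fc = 524494 * 0.000742603 = 389.49 Hz


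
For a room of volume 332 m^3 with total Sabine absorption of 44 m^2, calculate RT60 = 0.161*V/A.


RT60 = 0.161 * 332 / 44 = 1.2148 s


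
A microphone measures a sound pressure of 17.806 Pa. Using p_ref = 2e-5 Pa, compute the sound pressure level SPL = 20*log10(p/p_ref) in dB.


p / p_ref = 17.806 / 2e-5 = 890300
SPL = 20 * log10(890300) = 118.99 dB


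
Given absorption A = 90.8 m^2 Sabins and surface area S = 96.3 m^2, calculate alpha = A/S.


Absorption coefficient = absorbed power / incident power
alpha = A / S = 90.8 / 96.3 = 0.94289


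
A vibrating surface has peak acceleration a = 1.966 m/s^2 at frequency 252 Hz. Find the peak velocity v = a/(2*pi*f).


omega = 2*pi*f = 2*pi*252 = 1583.36 rad/s
v = a / omega = 1.966 / 1583.36 = 0.0012417 m/s


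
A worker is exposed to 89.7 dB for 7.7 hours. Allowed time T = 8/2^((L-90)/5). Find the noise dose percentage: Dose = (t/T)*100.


T_allowed = 8 / 2^((89.7 - 90)/5) = 8.33973 hr
Dose = 7.7 / 8.33973 * 100 = 92.329 %


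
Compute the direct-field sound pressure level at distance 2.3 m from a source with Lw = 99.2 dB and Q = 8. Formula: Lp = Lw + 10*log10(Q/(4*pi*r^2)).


4*pi*r^2 = 4*pi*2.3^2 = 66.4761 m^2
Q / (4*pi*r^2) = 8 / 66.4761 = 0.120344
Lp = 99.2 + 10*log10(0.120344) = 90.004 dB


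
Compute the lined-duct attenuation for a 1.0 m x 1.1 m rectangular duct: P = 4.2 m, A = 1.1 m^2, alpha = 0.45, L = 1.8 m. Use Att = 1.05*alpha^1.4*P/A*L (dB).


alpha^1.4 = 0.45^1.4 = 0.326962
Attenuation rate = 1.05 * alpha^1.4 * P / A
= 1.05 * 0.326962 * 4.2 / 1.1 = 1.31082 dB/m
Total Att = 1.31082 * 1.8 = 2.3595 dB


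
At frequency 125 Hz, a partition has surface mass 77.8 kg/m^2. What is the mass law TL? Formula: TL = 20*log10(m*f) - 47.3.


m * f = 77.8 * 125 = 9725
20*log10(9725) = 79.7578 dB
TL = 79.7578 - 47.3 = 32.458 dB


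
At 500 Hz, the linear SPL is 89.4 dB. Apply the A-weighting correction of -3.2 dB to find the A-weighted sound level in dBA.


A-weighting table: 500 Hz -> -3.2 dB correction
SPL_A = SPL + correction = 89.4 + (-3.2) = 86.2 dBA


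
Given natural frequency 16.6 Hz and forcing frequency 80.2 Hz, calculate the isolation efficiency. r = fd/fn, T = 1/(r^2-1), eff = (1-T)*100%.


r = 80.2 / 16.6 = 4.83133
r^2 - 1 = 4.83133^2 - 1 = 22.3417
T = 1/22.3417 = 0.0447594
Efficiency = (1 - 0.0447594)*100 = 95.524 %


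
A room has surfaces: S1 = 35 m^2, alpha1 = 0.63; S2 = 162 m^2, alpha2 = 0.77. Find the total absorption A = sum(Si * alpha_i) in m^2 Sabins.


35 * 0.63 = 22.05
162 * 0.77 = 124.74
A_total = 22.05 + 124.74 = 146.79 m^2


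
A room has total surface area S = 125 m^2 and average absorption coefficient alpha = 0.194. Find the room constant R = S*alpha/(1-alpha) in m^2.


R = 125 * 0.194 / (1 - 0.194) = 30.087 m^2


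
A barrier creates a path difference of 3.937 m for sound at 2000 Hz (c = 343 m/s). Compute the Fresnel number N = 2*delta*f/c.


N = 2*delta*f/c = 2*delta/lambda, where lambda = c/f
lambda = 343 / 2000 = 0.1715 m
N = 2 * 3.937 / 0.1715 = 45.913


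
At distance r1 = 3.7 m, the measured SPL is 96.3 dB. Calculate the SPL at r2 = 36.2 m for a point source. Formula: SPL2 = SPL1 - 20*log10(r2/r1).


r2/r1 = 36.2/3.7 = 9.78378
Correction = 20*log10(9.78378) = 19.8101 dB
SPL2 = 96.3 - 19.8101 = 76.49 dB


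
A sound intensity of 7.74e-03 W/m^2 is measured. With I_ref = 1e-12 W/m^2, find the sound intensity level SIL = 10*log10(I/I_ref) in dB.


I / I_ref = 7.74e-03 / 1e-12 = 7.74e+09
SIL = 10 * log10(7.74e+09) = 98.887 dB


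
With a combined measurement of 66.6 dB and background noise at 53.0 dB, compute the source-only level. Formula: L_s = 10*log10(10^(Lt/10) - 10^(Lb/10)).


10^(66.6/10) = 4.57088e+06
10^(53.0/10) = 199526
Difference = 4.57088e+06 - 199526 = 4.37135e+06
L_source = 10*log10(4.37135e+06) = 66.406 dB


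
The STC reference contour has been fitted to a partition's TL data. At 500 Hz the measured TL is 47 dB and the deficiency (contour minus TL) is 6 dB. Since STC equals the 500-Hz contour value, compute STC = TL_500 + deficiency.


By ASTM E413, STC = value of the fitted reference contour at 500 Hz.
Contour value at 500 Hz = TL_500 + deficiency = 47 + 6 = 53
STC = 53


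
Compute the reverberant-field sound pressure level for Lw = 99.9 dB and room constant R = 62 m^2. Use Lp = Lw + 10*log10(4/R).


4/R = 4/62 = 0.0645161
Lp = 99.9 + 10*log10(0.0645161) = 87.997 dB


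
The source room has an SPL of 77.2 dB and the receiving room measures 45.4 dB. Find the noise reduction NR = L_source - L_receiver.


NR = L_source - L_receiver (difference between source and receiving room levels)
NR = 77.2 - 45.4 = 31.8 dB


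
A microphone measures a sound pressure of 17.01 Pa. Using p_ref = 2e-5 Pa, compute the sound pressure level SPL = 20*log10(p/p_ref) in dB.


p / p_ref = 17.01 / 2e-5 = 850500
SPL = 20 * log10(850500) = 118.59 dB


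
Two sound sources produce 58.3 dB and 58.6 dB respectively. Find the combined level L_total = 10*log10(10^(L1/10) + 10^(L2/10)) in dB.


10^(58.3/10) = 676083
10^(58.6/10) = 724436
Sum = 676083 + 724436 = 1.40052e+06
L_total = 10*log10(1.40052e+06) = 61.463 dB


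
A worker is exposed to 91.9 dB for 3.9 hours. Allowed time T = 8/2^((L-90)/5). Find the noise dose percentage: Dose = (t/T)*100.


T_allowed = 8 / 2^((91.9 - 90)/5) = 6.1475 hr
Dose = 3.9 / 6.1475 * 100 = 63.44 %


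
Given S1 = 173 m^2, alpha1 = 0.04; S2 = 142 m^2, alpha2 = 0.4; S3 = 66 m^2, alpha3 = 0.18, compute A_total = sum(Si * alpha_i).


173 * 0.04 = 6.92
142 * 0.4 = 56.8
66 * 0.18 = 11.88
A_total = 6.92 + 56.8 + 11.88 = 75.6 m^2


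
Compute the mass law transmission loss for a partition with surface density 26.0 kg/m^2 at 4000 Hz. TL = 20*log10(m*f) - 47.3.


m * f = 26.0 * 4000 = 104000
20*log10(104000) = 100.341 dB
TL = 100.341 - 47.3 = 53.041 dB


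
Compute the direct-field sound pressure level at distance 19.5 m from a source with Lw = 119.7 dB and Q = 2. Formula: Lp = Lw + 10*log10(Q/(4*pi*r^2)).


4*pi*r^2 = 4*pi*19.5^2 = 4778.36 m^2
Q / (4*pi*r^2) = 2 / 4778.36 = 0.000418554
Lp = 119.7 + 10*log10(0.000418554) = 85.918 dB


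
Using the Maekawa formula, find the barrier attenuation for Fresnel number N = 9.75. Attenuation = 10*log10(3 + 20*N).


3 + 20*N = 3 + 20*9.75 = 198
Att = 10*log10(198) = 22.967 dB


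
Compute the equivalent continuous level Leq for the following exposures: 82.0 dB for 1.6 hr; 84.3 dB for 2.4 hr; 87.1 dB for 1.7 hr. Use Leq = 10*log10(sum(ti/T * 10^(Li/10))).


T_total = 1.6 + 2.4 + 1.7 = 5.7 hr
(1.6/5.7) * 10^(82.0/10) = 4.44882e+07
(2.4/5.7) * 10^(84.3/10) = 1.13328e+08
(1.7/5.7) * 10^(87.1/10) = 1.52959e+08
Sum = 4.44882e+07 + 1.13328e+08 + 1.52959e+08 = 3.10775e+08
Leq = 10*log10(3.10775e+08) = 84.924 dB


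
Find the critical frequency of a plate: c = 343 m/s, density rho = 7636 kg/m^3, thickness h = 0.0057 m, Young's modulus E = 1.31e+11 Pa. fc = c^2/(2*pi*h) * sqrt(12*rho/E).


12*rho/E = 12*7636/1.31e+11 = 6.99481e-07
sqrt(12*rho/E) = sqrt(6.99481e-07) = 0.00083635
c^2/(2*pi*h) = 343^2/(2*pi*0.0057) = 3.28499e+06
fc = 3.28499e+06 * 0.00083635 = 2747.4 Hz


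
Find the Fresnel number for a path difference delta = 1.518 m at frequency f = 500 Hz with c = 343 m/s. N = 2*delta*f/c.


N = 2*delta*f/c = 2*delta/lambda, where lambda = c/f
lambda = 343 / 500 = 0.686 m
N = 2 * 1.518 / 0.686 = 4.4257


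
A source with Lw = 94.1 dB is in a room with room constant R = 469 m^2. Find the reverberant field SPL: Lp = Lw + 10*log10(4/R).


4/R = 4/469 = 0.00852878
Lp = 94.1 + 10*log10(0.00852878) = 73.409 dB


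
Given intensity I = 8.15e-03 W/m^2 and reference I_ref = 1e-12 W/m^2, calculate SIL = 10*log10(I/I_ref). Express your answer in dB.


I / I_ref = 8.15e-03 / 1e-12 = 8.15e+09
SIL = 10 * log10(8.15e+09) = 99.112 dB


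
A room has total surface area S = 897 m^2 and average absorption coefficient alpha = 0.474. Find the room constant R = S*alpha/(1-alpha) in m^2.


R = 897 * 0.474 / (1 - 0.474) = 808.32 m^2


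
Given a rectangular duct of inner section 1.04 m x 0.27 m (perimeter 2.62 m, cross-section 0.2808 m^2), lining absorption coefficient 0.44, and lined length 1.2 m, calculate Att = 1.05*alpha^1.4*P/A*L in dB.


alpha^1.4 = 0.44^1.4 = 0.316835
Attenuation rate = 1.05 * alpha^1.4 * P / A
= 1.05 * 0.316835 * 2.62 / 0.2808 = 3.10404 dB/m
Total Att = 3.10404 * 1.2 = 3.7248 dB


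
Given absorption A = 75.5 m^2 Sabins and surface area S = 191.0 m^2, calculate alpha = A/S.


Absorption coefficient = absorbed power / incident power
alpha = A / S = 75.5 / 191.0 = 0.39529


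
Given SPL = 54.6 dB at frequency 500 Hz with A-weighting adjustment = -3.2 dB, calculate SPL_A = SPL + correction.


A-weighting table: 500 Hz -> -3.2 dB correction
SPL_A = SPL + correction = 54.6 + (-3.2) = 51.4 dBA


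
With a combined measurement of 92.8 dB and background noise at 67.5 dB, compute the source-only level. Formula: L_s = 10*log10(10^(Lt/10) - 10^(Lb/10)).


10^(92.8/10) = 1.90546e+09
10^(67.5/10) = 5.62341e+06
Difference = 1.90546e+09 - 5.62341e+06 = 1.89984e+09
L_source = 10*log10(1.89984e+09) = 92.787 dB


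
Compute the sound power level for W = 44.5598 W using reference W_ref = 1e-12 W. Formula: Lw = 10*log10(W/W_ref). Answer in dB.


W / W_ref = 44.5598 / 1e-12 = 4.45598e+13
Lw = 10 * log10(4.45598e+13) = 136.49 dB


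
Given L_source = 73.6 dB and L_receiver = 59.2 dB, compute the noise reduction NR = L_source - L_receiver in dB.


NR = L_source - L_receiver (difference between source and receiving room levels)
NR = 73.6 - 59.2 = 14.4 dB


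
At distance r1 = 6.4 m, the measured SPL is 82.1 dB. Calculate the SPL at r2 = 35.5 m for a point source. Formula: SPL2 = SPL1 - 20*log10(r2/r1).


r2/r1 = 35.5/6.4 = 5.54688
Correction = 20*log10(5.54688) = 14.881 dB
SPL2 = 82.1 - 14.881 = 67.219 dB


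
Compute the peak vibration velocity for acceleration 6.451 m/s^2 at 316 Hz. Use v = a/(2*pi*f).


omega = 2*pi*f = 2*pi*316 = 1985.49 rad/s
v = a / omega = 6.451 / 1985.49 = 0.0032491 m/s


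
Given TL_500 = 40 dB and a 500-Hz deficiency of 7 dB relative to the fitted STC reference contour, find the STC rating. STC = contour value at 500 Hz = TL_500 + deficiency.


By ASTM E413, STC = value of the fitted reference contour at 500 Hz.
Contour value at 500 Hz = TL_500 + deficiency = 40 + 7 = 47
STC = 47


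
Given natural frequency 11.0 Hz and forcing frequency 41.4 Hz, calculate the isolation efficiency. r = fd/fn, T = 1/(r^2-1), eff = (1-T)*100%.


r = 41.4 / 11.0 = 3.76364
r^2 - 1 = 3.76364^2 - 1 = 13.165
T = 1/13.165 = 0.075959
Efficiency = (1 - 0.075959)*100 = 92.404 %


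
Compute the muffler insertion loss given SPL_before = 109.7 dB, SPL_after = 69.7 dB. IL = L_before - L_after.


Insertion loss = SPL without muffler - SPL with muffler
IL = 109.7 - 69.7 = 40 dB


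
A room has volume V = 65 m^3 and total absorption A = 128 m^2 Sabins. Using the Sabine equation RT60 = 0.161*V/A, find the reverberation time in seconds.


RT60 = 0.161 * 65 / 128 = 0.081758 s


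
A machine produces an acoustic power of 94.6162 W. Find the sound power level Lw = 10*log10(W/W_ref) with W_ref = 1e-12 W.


W / W_ref = 94.6162 / 1e-12 = 9.46162e+13
Lw = 10 * log10(9.46162e+13) = 139.76 dB


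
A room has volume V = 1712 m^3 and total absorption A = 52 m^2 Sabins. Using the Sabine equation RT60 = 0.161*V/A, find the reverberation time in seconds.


RT60 = 0.161 * 1712 / 52 = 5.3006 s


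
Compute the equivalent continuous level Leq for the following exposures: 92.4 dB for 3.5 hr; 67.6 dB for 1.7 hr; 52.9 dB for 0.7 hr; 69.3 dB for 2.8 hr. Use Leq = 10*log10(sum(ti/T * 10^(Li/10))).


T_total = 3.5 + 1.7 + 0.7 + 2.8 = 8.7 hr
(3.5/8.7) * 10^(92.4/10) = 6.99115e+08
(1.7/8.7) * 10^(67.6/10) = 1.12442e+06
(0.7/8.7) * 10^(52.9/10) = 15688.4
(2.8/8.7) * 10^(69.3/10) = 2.73929e+06
Sum = 6.99115e+08 + 1.12442e+06 + 15688.4 + 2.73929e+06 = 7.02994e+08
Leq = 10*log10(7.02994e+08) = 88.47 dB


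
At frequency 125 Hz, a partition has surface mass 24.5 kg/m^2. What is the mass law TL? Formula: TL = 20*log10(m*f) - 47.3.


m * f = 24.5 * 125 = 3062.5
20*log10(3062.5) = 69.7215 dB
TL = 69.7215 - 47.3 = 22.422 dB


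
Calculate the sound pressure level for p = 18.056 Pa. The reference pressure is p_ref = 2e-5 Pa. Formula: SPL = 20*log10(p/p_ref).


p / p_ref = 18.056 / 2e-5 = 902800
SPL = 20 * log10(902800) = 119.11 dB


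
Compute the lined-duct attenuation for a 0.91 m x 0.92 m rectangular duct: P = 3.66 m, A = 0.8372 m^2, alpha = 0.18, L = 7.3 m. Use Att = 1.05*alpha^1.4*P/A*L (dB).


alpha^1.4 = 0.18^1.4 = 0.0906529
Attenuation rate = 1.05 * alpha^1.4 * P / A
= 1.05 * 0.0906529 * 3.66 / 0.8372 = 0.416124 dB/m
Total Att = 0.416124 * 7.3 = 3.0377 dB


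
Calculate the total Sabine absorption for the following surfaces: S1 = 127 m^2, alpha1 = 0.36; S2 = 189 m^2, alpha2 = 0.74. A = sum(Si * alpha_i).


127 * 0.36 = 45.72
189 * 0.74 = 139.86
A_total = 45.72 + 139.86 = 185.58 m^2


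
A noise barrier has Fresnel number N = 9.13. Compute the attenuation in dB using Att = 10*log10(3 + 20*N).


3 + 20*N = 3 + 20*9.13 = 185.6
Att = 10*log10(185.6) = 22.686 dB


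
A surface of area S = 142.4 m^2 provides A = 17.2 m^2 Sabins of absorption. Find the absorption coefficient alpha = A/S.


Absorption coefficient = absorbed power / incident power
alpha = A / S = 17.2 / 142.4 = 0.12079


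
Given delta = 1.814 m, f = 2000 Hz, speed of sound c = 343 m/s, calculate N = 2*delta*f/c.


N = 2*delta*f/c = 2*delta/lambda, where lambda = c/f
lambda = 343 / 2000 = 0.1715 m
N = 2 * 1.814 / 0.1715 = 21.155


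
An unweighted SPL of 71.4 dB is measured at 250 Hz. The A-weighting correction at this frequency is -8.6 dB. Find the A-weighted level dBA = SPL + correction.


A-weighting table: 250 Hz -> -8.6 dB correction
SPL_A = SPL + correction = 71.4 + (-8.6) = 62.8 dBA


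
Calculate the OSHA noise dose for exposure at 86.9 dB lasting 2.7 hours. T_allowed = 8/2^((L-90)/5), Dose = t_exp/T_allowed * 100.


T_allowed = 8 / 2^((86.9 - 90)/5) = 12.295 hr
Dose = 2.7 / 12.295 * 100 = 21.96 %


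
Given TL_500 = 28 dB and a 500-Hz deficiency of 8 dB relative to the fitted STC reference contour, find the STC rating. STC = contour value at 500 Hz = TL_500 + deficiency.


By ASTM E413, STC = value of the fitted reference contour at 500 Hz.
Contour value at 500 Hz = TL_500 + deficiency = 28 + 8 = 36
STC = 36


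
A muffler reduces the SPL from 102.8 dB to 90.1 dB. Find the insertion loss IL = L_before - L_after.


Insertion loss = SPL without muffler - SPL with muffler
IL = 102.8 - 90.1 = 12.7 dB


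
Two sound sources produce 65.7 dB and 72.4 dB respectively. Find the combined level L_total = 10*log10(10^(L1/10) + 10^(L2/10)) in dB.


10^(65.7/10) = 3.71535e+06
10^(72.4/10) = 1.7378e+07
Sum = 3.71535e+06 + 1.7378e+07 = 2.10934e+07
L_total = 10*log10(2.10934e+07) = 73.241 dB


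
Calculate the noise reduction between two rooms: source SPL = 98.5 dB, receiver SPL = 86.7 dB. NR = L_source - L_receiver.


NR = L_source - L_receiver (difference between source and receiving room levels)
NR = 98.5 - 86.7 = 11.8 dB


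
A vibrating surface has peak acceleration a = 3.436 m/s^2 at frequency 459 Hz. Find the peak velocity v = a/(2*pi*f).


omega = 2*pi*f = 2*pi*459 = 2883.98 rad/s
v = a / omega = 3.436 / 2883.98 = 0.0011914 m/s


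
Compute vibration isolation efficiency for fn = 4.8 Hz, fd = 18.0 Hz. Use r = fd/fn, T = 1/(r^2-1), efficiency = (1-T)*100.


r = 18.0 / 4.8 = 3.75
r^2 - 1 = 3.75^2 - 1 = 13.0625
T = 1/13.0625 = 0.076555
Efficiency = (1 - 0.076555)*100 = 92.344 %


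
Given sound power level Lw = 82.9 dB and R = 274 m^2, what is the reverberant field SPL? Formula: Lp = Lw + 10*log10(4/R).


4/R = 4/274 = 0.0145985
Lp = 82.9 + 10*log10(0.0145985) = 64.543 dB


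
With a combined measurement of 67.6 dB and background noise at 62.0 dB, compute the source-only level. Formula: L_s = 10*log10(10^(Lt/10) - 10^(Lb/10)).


10^(67.6/10) = 5.7544e+06
10^(62.0/10) = 1.58489e+06
Difference = 5.7544e+06 - 1.58489e+06 = 4.16951e+06
L_source = 10*log10(4.16951e+06) = 66.201 dB


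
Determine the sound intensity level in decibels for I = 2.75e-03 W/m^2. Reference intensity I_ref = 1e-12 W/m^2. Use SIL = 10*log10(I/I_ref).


I / I_ref = 2.75e-03 / 1e-12 = 2.75e+09
SIL = 10 * log10(2.75e+09) = 94.393 dB


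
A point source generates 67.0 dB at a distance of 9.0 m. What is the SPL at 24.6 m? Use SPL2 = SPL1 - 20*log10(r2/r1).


r2/r1 = 24.6/9.0 = 2.73333
Correction = 20*log10(2.73333) = 8.73384 dB
SPL2 = 67.0 - 8.73384 = 58.266 dB


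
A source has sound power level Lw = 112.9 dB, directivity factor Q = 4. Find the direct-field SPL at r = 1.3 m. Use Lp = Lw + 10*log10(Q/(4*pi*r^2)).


4*pi*r^2 = 4*pi*1.3^2 = 21.2372 m^2
Q / (4*pi*r^2) = 4 / 21.2372 = 0.188349
Lp = 112.9 + 10*log10(0.188349) = 105.65 dB


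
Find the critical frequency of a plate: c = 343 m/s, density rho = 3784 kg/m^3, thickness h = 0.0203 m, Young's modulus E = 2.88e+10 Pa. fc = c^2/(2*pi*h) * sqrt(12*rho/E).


12*rho/E = 12*3784/2.88e+10 = 1.57667e-06
sqrt(12*rho/E) = sqrt(1.57667e-06) = 0.00125566
c^2/(2*pi*h) = 343^2/(2*pi*0.0203) = 922385
fc = 922385 * 0.00125566 = 1158.2 Hz


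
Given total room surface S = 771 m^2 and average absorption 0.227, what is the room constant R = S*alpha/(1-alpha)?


R = 771 * 0.227 / (1 - 0.227) = 226.41 m^2


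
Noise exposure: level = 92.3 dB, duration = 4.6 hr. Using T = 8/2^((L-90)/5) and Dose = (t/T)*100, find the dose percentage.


T_allowed = 8 / 2^((92.3 - 90)/5) = 5.81589 hr
Dose = 4.6 / 5.81589 * 100 = 79.094 %


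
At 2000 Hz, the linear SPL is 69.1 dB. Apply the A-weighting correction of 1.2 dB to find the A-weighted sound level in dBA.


A-weighting table: 2000 Hz -> 1.2 dB correction
SPL_A = SPL + correction = 69.1 + (1.2) = 70.3 dBA


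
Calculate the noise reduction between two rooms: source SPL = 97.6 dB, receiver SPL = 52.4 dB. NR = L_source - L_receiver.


NR = L_source - L_receiver (difference between source and receiving room levels)
NR = 97.6 - 52.4 = 45.2 dB


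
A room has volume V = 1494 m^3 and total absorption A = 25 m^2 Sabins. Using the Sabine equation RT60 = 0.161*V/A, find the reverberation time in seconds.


RT60 = 0.161 * 1494 / 25 = 9.6214 s


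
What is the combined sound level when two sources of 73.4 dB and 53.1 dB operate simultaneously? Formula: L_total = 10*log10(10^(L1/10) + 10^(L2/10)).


10^(73.4/10) = 2.18776e+07
10^(53.1/10) = 204174
Sum = 2.18776e+07 + 204174 = 2.20818e+07
L_total = 10*log10(2.20818e+07) = 73.44 dB


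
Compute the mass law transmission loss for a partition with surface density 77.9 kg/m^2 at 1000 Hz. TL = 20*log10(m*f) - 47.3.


m * f = 77.9 * 1000 = 77900
20*log10(77900) = 97.8307 dB
TL = 97.8307 - 47.3 = 50.531 dB


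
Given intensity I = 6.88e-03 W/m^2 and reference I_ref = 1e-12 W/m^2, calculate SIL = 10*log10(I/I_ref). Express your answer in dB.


I / I_ref = 6.88e-03 / 1e-12 = 6.88e+09
SIL = 10 * log10(6.88e+09) = 98.376 dB


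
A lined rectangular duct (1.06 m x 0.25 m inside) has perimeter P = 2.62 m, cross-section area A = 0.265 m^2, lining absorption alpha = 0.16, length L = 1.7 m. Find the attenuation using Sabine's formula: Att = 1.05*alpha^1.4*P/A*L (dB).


alpha^1.4 = 0.16^1.4 = 0.076872
Attenuation rate = 1.05 * alpha^1.4 * P / A
= 1.05 * 0.076872 * 2.62 / 0.265 = 0.798018 dB/m
Total Att = 0.798018 * 1.7 = 1.3566 dB


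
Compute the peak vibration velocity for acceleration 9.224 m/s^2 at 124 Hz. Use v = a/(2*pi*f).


omega = 2*pi*f = 2*pi*124 = 779.115 rad/s
v = a / omega = 9.224 / 779.115 = 0.011839 m/s


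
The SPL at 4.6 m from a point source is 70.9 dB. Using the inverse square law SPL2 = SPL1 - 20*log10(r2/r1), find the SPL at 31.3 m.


r2/r1 = 31.3/4.6 = 6.80435
Correction = 20*log10(6.80435) = 16.6557 dB
SPL2 = 70.9 - 16.6557 = 54.244 dB


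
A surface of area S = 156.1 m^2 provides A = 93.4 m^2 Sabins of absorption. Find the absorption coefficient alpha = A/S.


Absorption coefficient = absorbed power / incident power
alpha = A / S = 93.4 / 156.1 = 0.59833


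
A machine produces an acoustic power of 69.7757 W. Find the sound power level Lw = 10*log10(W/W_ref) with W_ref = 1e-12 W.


W / W_ref = 69.7757 / 1e-12 = 6.97757e+13
Lw = 10 * log10(6.97757e+13) = 138.44 dB


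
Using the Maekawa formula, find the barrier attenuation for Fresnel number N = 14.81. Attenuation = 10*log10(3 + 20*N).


3 + 20*N = 3 + 20*14.81 = 299.2
Att = 10*log10(299.2) = 24.76 dB


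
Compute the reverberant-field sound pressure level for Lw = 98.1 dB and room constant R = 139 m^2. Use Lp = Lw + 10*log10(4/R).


4/R = 4/139 = 0.028777
Lp = 98.1 + 10*log10(0.028777) = 82.69 dB


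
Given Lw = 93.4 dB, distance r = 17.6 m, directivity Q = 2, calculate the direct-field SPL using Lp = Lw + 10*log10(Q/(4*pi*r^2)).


4*pi*r^2 = 4*pi*17.6^2 = 3892.56 m^2
Q / (4*pi*r^2) = 2 / 3892.56 = 0.000513801
Lp = 93.4 + 10*log10(0.000513801) = 60.508 dB


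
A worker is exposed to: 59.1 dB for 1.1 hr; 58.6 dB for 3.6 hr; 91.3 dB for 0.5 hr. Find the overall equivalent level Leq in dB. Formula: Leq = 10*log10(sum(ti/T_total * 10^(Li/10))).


T_total = 1.1 + 3.6 + 0.5 = 5.2 hr
(1.1/5.2) * 10^(59.1/10) = 171945
(3.6/5.2) * 10^(58.6/10) = 501533
(0.5/5.2) * 10^(91.3/10) = 1.29708e+08
Sum = 171945 + 501533 + 1.29708e+08 = 1.30381e+08
Leq = 10*log10(1.30381e+08) = 81.152 dB


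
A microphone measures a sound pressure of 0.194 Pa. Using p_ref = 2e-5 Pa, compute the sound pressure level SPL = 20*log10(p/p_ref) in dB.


p / p_ref = 0.194 / 2e-5 = 9700
SPL = 20 * log10(9700) = 79.735 dB


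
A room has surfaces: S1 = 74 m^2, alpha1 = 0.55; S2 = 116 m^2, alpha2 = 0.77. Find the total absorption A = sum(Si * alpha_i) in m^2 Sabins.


74 * 0.55 = 40.7
116 * 0.77 = 89.32
A_total = 40.7 + 89.32 = 130.02 m^2


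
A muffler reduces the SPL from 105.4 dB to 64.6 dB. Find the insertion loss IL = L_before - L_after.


Insertion loss = SPL without muffler - SPL with muffler
IL = 105.4 - 64.6 = 40.8 dB


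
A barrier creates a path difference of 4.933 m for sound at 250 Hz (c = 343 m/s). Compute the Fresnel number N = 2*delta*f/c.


N = 2*delta*f/c = 2*delta/lambda, where lambda = c/f
lambda = 343 / 250 = 1.372 m
N = 2 * 4.933 / 1.372 = 7.191


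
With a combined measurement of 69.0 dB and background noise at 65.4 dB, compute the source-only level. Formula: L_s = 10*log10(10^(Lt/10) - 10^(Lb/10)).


10^(69.0/10) = 7.94328e+06
10^(65.4/10) = 3.46737e+06
Difference = 7.94328e+06 - 3.46737e+06 = 4.47591e+06
L_source = 10*log10(4.47591e+06) = 66.509 dB


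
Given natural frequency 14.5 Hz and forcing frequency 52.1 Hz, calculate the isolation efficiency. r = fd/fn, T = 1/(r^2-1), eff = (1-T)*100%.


r = 52.1 / 14.5 = 3.5931
r^2 - 1 = 3.5931^2 - 1 = 11.9104
T = 1/11.9104 = 0.0839602
Efficiency = (1 - 0.0839602)*100 = 91.604 %


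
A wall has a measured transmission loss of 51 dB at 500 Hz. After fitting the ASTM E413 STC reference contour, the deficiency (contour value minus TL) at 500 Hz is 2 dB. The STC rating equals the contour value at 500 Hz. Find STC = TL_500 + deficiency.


By ASTM E413, STC = value of the fitted reference contour at 500 Hz.
Contour value at 500 Hz = TL_500 + deficiency = 51 + 2 = 53
STC = 53


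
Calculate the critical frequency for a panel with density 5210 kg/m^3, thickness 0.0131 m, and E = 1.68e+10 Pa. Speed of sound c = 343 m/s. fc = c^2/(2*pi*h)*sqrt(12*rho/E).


12*rho/E = 12*5210/1.68e+10 = 3.72143e-06
sqrt(12*rho/E) = sqrt(3.72143e-06) = 0.0019291
c^2/(2*pi*h) = 343^2/(2*pi*0.0131) = 1.42935e+06
fc = 1.42935e+06 * 0.0019291 = 2757.4 Hz


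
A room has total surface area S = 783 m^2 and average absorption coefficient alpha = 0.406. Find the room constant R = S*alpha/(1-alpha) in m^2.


R = 783 * 0.406 / (1 - 0.406) = 535.18 m^2


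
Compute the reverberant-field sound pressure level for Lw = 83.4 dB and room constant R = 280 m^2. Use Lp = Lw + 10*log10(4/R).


4/R = 4/280 = 0.0142857
Lp = 83.4 + 10*log10(0.0142857) = 64.949 dB


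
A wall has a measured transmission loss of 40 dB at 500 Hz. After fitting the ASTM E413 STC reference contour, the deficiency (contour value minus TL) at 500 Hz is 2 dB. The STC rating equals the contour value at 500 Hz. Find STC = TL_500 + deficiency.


By ASTM E413, STC = value of the fitted reference contour at 500 Hz.
Contour value at 500 Hz = TL_500 + deficiency = 40 + 2 = 42
STC = 42


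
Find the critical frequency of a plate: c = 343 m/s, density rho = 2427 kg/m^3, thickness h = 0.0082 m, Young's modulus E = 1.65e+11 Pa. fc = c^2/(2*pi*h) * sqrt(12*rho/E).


12*rho/E = 12*2427/1.65e+11 = 1.76509e-07
sqrt(12*rho/E) = sqrt(1.76509e-07) = 0.00042013
c^2/(2*pi*h) = 343^2/(2*pi*0.0082) = 2.28347e+06
fc = 2.28347e+06 * 0.00042013 = 959.35 Hz


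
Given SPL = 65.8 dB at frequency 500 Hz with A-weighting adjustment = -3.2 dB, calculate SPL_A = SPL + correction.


A-weighting table: 500 Hz -> -3.2 dB correction
SPL_A = SPL + correction = 65.8 + (-3.2) = 62.6 dBA


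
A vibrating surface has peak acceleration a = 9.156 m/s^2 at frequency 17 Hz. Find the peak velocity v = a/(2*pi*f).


omega = 2*pi*f = 2*pi*17 = 106.814 rad/s
v = a / omega = 9.156 / 106.814 = 0.085719 m/s


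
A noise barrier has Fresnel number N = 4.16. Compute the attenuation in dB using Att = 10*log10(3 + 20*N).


3 + 20*N = 3 + 20*4.16 = 86.2
Att = 10*log10(86.2) = 19.355 dB


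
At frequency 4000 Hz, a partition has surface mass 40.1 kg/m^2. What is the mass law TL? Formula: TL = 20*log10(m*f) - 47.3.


m * f = 40.1 * 4000 = 160400
20*log10(160400) = 104.104 dB
TL = 104.104 - 47.3 = 56.804 dB


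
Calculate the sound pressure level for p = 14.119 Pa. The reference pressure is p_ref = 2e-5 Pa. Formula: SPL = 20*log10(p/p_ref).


p / p_ref = 14.119 / 2e-5 = 705950
SPL = 20 * log10(705950) = 116.98 dB


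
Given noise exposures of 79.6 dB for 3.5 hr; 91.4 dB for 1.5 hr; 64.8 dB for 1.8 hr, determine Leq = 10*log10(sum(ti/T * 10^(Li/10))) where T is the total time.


T_total = 3.5 + 1.5 + 1.8 = 6.8 hr
(3.5/6.8) * 10^(79.6/10) = 4.69417e+07
(1.5/6.8) * 10^(91.4/10) = 3.04497e+08
(1.8/6.8) * 10^(64.8/10) = 799399
Sum = 4.69417e+07 + 3.04497e+08 + 799399 = 3.52238e+08
Leq = 10*log10(3.52238e+08) = 85.468 dB


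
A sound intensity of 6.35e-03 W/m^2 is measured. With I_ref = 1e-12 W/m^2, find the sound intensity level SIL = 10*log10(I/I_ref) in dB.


I / I_ref = 6.35e-03 / 1e-12 = 6.35e+09
SIL = 10 * log10(6.35e+09) = 98.028 dB


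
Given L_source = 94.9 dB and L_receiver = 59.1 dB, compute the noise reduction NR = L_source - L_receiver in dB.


NR = L_source - L_receiver (difference between source and receiving room levels)
NR = 94.9 - 59.1 = 35.8 dB


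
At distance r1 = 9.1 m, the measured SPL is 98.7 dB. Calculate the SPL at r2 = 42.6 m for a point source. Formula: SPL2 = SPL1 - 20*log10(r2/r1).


r2/r1 = 42.6/9.1 = 4.68132
Correction = 20*log10(4.68132) = 13.4074 dB
SPL2 = 98.7 - 13.4074 = 85.293 dB


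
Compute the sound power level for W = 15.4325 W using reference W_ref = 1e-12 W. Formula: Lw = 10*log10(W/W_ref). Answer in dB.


W / W_ref = 15.4325 / 1e-12 = 1.54325e+13
Lw = 10 * log10(1.54325e+13) = 131.88 dB


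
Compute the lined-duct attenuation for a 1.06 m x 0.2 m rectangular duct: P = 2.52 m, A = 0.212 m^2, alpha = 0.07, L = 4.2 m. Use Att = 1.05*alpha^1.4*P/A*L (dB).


alpha^1.4 = 0.07^1.4 = 0.0241622
Attenuation rate = 1.05 * alpha^1.4 * P / A
= 1.05 * 0.0241622 * 2.52 / 0.212 = 0.301572 dB/m
Total Att = 0.301572 * 4.2 = 1.2666 dB


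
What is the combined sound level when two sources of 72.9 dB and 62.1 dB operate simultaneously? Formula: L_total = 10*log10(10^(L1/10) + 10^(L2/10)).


10^(72.9/10) = 1.94984e+07
10^(62.1/10) = 1.62181e+06
Sum = 1.94984e+07 + 1.62181e+06 = 2.11202e+07
L_total = 10*log10(2.11202e+07) = 73.247 dB


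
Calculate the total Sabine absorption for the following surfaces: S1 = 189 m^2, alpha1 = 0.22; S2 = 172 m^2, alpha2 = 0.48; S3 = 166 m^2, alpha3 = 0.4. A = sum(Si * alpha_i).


189 * 0.22 = 41.58
172 * 0.48 = 82.56
166 * 0.4 = 66.4
A_total = 41.58 + 82.56 + 66.4 = 190.54 m^2


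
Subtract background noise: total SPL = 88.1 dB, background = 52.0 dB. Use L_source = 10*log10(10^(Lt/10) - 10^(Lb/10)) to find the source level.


10^(88.1/10) = 6.45654e+08
10^(52.0/10) = 158489
Difference = 6.45654e+08 - 158489 = 6.45496e+08
L_source = 10*log10(6.45496e+08) = 88.099 dB


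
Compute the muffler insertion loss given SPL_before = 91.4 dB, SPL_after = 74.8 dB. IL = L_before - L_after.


Insertion loss = SPL without muffler - SPL with muffler
IL = 91.4 - 74.8 = 16.6 dB


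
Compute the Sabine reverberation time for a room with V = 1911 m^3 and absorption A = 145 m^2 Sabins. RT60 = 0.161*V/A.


RT60 = 0.161 * 1911 / 145 = 2.1219 s


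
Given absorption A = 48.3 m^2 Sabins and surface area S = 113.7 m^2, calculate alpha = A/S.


Absorption coefficient = absorbed power / incident power
alpha = A / S = 48.3 / 113.7 = 0.4248


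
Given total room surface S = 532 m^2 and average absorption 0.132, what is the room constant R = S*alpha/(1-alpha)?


R = 532 * 0.132 / (1 - 0.132) = 80.903 m^2


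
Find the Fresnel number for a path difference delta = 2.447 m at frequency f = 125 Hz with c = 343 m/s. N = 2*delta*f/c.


N = 2*delta*f/c = 2*delta/lambda, where lambda = c/f
lambda = 343 / 125 = 2.744 m
N = 2 * 2.447 / 2.744 = 1.7835


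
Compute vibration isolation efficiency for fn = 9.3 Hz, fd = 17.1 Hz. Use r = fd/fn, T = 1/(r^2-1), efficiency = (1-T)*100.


r = 17.1 / 9.3 = 1.83871
r^2 - 1 = 1.83871^2 - 1 = 2.38085
T = 1/2.38085 = 0.420018
Efficiency = (1 - 0.420018)*100 = 57.998 %


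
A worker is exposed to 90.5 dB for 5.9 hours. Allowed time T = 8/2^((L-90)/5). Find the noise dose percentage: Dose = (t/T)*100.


T_allowed = 8 / 2^((90.5 - 90)/5) = 7.46426 hr
Dose = 5.9 / 7.46426 * 100 = 79.043 %


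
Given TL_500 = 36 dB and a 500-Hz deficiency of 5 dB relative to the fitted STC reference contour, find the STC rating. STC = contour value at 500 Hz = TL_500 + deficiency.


By ASTM E413, STC = value of the fitted reference contour at 500 Hz.
Contour value at 500 Hz = TL_500 + deficiency = 36 + 5 = 41
STC = 41


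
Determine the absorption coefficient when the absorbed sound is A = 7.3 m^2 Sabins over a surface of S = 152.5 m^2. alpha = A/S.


Absorption coefficient = absorbed power / incident power
alpha = A / S = 7.3 / 152.5 = 0.047869


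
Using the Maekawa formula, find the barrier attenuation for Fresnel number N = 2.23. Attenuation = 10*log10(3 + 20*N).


3 + 20*N = 3 + 20*2.23 = 47.6
Att = 10*log10(47.6) = 16.776 dB


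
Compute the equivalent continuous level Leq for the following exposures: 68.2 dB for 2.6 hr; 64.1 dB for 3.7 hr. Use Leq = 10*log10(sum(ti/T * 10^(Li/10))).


T_total = 2.6 + 3.7 = 6.3 hr
(2.6/6.3) * 10^(68.2/10) = 2.72667e+06
(3.7/6.3) * 10^(64.1/10) = 1.5096e+06
Sum = 2.72667e+06 + 1.5096e+06 = 4.23627e+06
Leq = 10*log10(4.23627e+06) = 66.27 dB


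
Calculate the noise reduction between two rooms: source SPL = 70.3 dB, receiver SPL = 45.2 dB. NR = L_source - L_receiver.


NR = L_source - L_receiver (difference between source and receiving room levels)
NR = 70.3 - 45.2 = 25.1 dB


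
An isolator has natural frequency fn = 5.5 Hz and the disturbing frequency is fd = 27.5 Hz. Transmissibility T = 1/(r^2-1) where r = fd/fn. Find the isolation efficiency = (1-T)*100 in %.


r = 27.5 / 5.5 = 5
r^2 - 1 = 5^2 - 1 = 24
T = 1/24 = 0.0416667
Efficiency = (1 - 0.0416667)*100 = 95.833 %


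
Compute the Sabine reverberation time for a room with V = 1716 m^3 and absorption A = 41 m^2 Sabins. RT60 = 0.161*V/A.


RT60 = 0.161 * 1716 / 41 = 6.7384 s


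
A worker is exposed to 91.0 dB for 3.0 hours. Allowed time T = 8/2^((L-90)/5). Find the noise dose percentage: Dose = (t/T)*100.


T_allowed = 8 / 2^((91.0 - 90)/5) = 6.9644 hr
Dose = 3.0 / 6.9644 * 100 = 43.076 %


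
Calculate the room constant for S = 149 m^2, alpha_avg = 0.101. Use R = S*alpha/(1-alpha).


R = 149 * 0.101 / (1 - 0.101) = 16.74 m^2


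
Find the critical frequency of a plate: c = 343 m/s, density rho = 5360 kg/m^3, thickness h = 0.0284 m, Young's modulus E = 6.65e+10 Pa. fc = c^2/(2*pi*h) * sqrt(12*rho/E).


12*rho/E = 12*5360/6.65e+10 = 9.67218e-07
sqrt(12*rho/E) = sqrt(9.67218e-07) = 0.000983472
c^2/(2*pi*h) = 343^2/(2*pi*0.0284) = 659311
fc = 659311 * 0.000983472 = 648.41 Hz


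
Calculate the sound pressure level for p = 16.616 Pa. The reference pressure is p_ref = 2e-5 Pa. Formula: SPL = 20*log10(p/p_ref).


p / p_ref = 16.616 / 2e-5 = 830800
SPL = 20 * log10(830800) = 118.39 dB


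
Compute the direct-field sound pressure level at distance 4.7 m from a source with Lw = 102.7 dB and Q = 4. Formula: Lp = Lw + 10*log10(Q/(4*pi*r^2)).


4*pi*r^2 = 4*pi*4.7^2 = 277.591 m^2
Q / (4*pi*r^2) = 4 / 277.591 = 0.0144097
Lp = 102.7 + 10*log10(0.0144097) = 84.287 dB
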